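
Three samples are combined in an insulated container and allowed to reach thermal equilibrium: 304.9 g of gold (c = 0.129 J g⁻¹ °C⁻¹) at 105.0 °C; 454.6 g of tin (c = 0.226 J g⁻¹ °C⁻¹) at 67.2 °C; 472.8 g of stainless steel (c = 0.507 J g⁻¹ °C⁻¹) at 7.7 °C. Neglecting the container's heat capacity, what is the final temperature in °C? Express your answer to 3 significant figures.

T_f = 33.7 °C

Σ mᵢcᵢ(T − Tᵢ) = 0  ⇒  T = Σ mᵢcᵢTᵢ / Σ mᵢcᵢ
Σ mᵢcᵢ = 304.9×0.129 + 454.6×0.226 + 472.8×0.507 = 381.7813
Σ mᵢcᵢTᵢ = 39.3321×105.0 + 102.7396×67.2 + 239.7096×7.7 = 12880
T = 12880 / 381.7813 = 33.74 °C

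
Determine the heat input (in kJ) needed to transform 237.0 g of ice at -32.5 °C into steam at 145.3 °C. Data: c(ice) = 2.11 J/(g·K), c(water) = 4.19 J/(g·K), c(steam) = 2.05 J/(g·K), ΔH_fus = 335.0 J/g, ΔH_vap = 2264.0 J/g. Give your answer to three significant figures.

q1 (heat ice -32.5→0.0 °C): 237.0 × 2.11 × 32.5 = 16252 J
q2 (melt at 0 °C): 237.0 × 335.0 = 79395 J
q3 (heat water 0.0→100.0 °C): 237.0 × 4.19 × 100.0 = 99303 J
q4 (vaporize at 100 °C): 237.0 × 2264.0 = 536568 J
q5 (heat steam 100.0→145.3 °C): 237.0 × 2.05 × 45.3 = 22009 J
Total: 16252 + 79395 + 99303 + 536568 + 22009 = 753527 J = 754 kJ

q = 754 kJ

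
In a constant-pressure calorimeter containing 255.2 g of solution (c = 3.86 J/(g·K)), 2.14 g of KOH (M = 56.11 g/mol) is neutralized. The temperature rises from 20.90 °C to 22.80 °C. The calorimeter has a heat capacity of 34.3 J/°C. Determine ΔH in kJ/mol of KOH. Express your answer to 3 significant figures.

|ΔT| = |22.80 − 20.90| = 1.90 °C
|q_surr| = (255.2 × 3.86 + 34.3) × 1.90 = 1019.372 × 1.90 = 1937 J
n(KOH) = 2.14 / 56.11 = 0.03814 mol
Temperature rose, so q_rxn = −|q_surr| = -1.937 kJ
ΔH = q_rxn / n = -50.79 kJ/mol

ΔH = -50.8 kJ/mol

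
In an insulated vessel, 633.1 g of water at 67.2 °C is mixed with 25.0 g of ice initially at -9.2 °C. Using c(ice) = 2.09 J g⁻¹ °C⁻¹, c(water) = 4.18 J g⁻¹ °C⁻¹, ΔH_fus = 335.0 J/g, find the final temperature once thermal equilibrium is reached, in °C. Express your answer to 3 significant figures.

T_f = 61.4 °C

Heat to bring ice to 0 °C and melt it: q₁ = 25.0×2.09×9.2 + 25.0×335.0 = 8855.7 J
Heat the water can supply cooling to 0 °C: 633.1×4.18×67.2 = 177835 J > q₁, so all ice melts.
Energy balance: 633.1×4.18×(67.2 − T) = 8855.7 + 25.0×4.18×(T − 0)
2646.358(67.2 − T) = 8855.7 + 104.5 T
177835 − 8855.7 = 2750.858 T
T = 168979.3 / 2750.858 = 61.43 °C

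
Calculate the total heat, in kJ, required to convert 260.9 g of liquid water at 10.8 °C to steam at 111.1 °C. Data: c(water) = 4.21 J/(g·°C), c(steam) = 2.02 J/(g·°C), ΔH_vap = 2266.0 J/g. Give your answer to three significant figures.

q1 (heat water 10.8→100.0 °C): 260.9 × 4.21 × 89.2 = 97976 J
q2 (vaporize at 100 °C): 260.9 × 2266.0 = 591199 J
q3 (heat steam 100.0→111.1 °C): 260.9 × 2.02 × 11.1 = 5850 J
Total: 97976 + 591199 + 5850 = 695025 J = 695 kJ

q = 695 kJ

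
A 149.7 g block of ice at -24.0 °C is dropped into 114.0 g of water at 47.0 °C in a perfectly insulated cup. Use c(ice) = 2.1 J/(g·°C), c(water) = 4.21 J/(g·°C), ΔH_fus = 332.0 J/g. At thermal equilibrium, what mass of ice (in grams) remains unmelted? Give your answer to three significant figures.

Heat to warm all ice to 0 °C: 149.7×2.1×24.0 = 7544.9 J
Heat released by water cooling to 0 °C: 114.0×4.21×47.0 = 22557 J
22557 J < 7544.9 + 149.7×332.0 = 57245.3 J, so not all ice melts; final T = 0 °C.
Heat left for melting: 22557 − 7544.9 = 15012.1 J
Mass melted = 15012.1 / 332.0 = 45.22 g
Ice remaining = 149.7 − 45.22 = 104.48 g

m_ice remaining = 104 g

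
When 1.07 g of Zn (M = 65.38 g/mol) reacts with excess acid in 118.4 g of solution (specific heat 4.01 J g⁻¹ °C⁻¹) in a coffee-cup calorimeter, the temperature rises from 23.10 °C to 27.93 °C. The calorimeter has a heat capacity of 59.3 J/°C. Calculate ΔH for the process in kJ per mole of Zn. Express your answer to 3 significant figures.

ΔH = -158 kJ/mol

|ΔT| = |27.93 − 23.10| = 4.83 °C
|q_surr| = (118.4 × 4.01 + 59.3) × 4.83 = 534.084 × 4.83 = 2580 J
n(Zn) = 1.07 / 65.38 = 0.01637 mol
Temperature rose, so q_rxn = −|q_surr| = -2.580 kJ
ΔH = q_rxn / n = -157.6 kJ/mol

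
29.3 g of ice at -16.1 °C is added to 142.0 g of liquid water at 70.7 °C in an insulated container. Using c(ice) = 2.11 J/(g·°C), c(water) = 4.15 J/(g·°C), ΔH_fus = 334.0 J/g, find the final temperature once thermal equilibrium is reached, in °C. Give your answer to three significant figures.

T_f = 43.4 °C

Heat to bring ice to 0 °C and melt it: q₁ = 29.3×2.11×16.1 + 29.3×334.0 = 10782 J
Heat the water can supply cooling to 0 °C: 142.0×4.15×70.7 = 41663.5 J > q₁, so all ice melts.
Energy balance: 142.0×4.15×(70.7 − T) = 10782 + 29.3×4.15×(T − 0)
589.3(70.7 − T) = 10782 + 121.595 T
41663.5 − 10782 = 710.895 T
T = 30881.5 / 710.895 = 43.44 °C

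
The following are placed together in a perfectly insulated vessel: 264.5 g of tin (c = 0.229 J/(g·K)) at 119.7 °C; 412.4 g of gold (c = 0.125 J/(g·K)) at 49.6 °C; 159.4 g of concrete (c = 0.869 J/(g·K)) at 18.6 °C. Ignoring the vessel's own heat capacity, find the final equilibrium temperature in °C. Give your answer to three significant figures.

T_f = 49.4 °C

Σ mᵢcᵢ(T − Tᵢ) = 0  ⇒  T = Σ mᵢcᵢTᵢ / Σ mᵢcᵢ
Σ mᵢcᵢ = 264.5×0.229 + 412.4×0.125 + 159.4×0.869 = 250.6391
Σ mᵢcᵢTᵢ = 60.5705×119.7 + 51.55×49.6 + 138.5186×18.6 = 12384
T = 12384 / 250.6391 = 49.41 °C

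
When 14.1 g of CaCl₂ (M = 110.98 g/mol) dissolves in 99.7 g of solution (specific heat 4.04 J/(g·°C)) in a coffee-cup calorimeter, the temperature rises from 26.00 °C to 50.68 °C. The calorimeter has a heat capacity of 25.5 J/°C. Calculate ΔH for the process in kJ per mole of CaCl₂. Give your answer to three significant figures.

ΔH = -83.2 kJ/mol

|ΔT| = |50.68 − 26.00| = 24.68 °C
|q_surr| = (99.7 × 4.04 + 25.5) × 24.68 = 428.288 × 24.68 = 10570 J
n(CaCl₂) = 14.1 / 110.98 = 0.1270 mol
Temperature rose, so q_rxn = −|q_surr| = -10.57 kJ
ΔH = q_rxn / n = -83.23 kJ/mol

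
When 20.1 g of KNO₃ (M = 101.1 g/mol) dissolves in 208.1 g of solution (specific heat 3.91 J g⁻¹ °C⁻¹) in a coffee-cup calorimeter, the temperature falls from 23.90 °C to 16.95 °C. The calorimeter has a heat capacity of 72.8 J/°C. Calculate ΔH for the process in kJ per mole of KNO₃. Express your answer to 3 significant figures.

|ΔT| = |16.95 − 23.90| = 6.95 °C
|q_surr| = (208.1 × 3.91 + 72.8) × 6.95 = 886.471 × 6.95 = 6161 J
n(KNO₃) = 20.1 / 101.1 = 0.1988 mol
Temperature fell, so q_rxn = +|q_surr| = 6.161 kJ
ΔH = q_rxn / n = 30.99 kJ/mol

ΔH = 31.0 kJ/mol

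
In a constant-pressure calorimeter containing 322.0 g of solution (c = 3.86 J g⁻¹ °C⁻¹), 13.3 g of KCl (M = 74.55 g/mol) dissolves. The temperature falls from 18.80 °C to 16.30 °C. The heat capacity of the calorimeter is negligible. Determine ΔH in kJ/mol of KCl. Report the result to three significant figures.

ΔH = 17.4 kJ/mol

|ΔT| = |16.30 − 18.80| = 2.50 °C
|q_surr| = (322.0 × 3.86) × 2.50 = 1242.92 × 2.50 = 3107 J
n(KCl) = 13.3 / 74.55 = 0.1784 mol
Temperature fell, so q_rxn = +|q_surr| = 3.107 kJ
ΔH = q_rxn / n = 17.42 kJ/mol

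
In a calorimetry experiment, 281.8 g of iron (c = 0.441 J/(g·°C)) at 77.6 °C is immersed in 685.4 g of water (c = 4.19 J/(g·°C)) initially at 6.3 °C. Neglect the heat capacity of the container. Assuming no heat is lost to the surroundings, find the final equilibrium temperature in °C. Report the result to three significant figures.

Heat lost by iron = heat gained by water.
(281.8)(0.441)(77.6 − T) = (685.4)(4.19)(T − 6.3)
124.2738 (77.6 − T) = 2871.826 (T − 6.3)
9643.6 − 124.2738 T = 2871.826 T − 18093
27736.6 = 2996.0998 T
T = 9.258 °C

T_f = 9.26 °C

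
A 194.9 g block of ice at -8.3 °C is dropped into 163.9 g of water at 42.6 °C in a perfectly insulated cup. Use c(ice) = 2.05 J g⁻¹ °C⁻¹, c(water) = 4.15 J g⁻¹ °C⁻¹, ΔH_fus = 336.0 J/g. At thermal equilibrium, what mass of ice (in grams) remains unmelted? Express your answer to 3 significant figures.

Heat to warm all ice to 0 °C: 194.9×2.05×8.3 = 3316.2 J
Heat released by water cooling to 0 °C: 163.9×4.15×42.6 = 28976 J
28976 J < 3316.2 + 194.9×336.0 = 68802.6 J, so not all ice melts; final T = 0 °C.
Heat left for melting: 28976 − 3316.2 = 25659.8 J
Mass melted = 25659.8 / 336.0 = 76.37 g
Ice remaining = 194.9 − 76.37 = 118.53 g

m_ice remaining = 119 g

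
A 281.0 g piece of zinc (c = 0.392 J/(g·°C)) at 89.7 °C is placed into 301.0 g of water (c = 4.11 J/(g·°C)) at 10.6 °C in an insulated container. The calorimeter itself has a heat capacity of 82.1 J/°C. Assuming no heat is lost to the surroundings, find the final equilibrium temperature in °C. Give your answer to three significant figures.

T_f = 16.7 °C

Heat lost by zinc = heat gained by water + calorimeter.
(281.0)(0.392)(89.7 − T) = [(301.0)(4.11) + 82.1](T − 10.6)
110.152 (89.7 − T) = 1319.21 (T − 10.6)
9880.6 − 110.152 T = 1319.21 T − 13984
23864.6 = 1429.362 T
T = 16.70 °C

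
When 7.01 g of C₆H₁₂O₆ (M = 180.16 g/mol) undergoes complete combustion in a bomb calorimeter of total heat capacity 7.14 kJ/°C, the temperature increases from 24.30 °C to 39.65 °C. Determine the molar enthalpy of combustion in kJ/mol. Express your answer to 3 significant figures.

ΔT = 39.65 − 24.30 = 15.35 °C
q_cal = C_cal × ΔT = 7.14 × 15.35 = 109.599 kJ
n = 7.01 / 180.16 = 0.03891 mol
q_rxn = −q_cal = -109.599 kJ
ΔH = -109.599 / 0.03891 = -2817 kJ/mol

ΔH = -2820 kJ/mol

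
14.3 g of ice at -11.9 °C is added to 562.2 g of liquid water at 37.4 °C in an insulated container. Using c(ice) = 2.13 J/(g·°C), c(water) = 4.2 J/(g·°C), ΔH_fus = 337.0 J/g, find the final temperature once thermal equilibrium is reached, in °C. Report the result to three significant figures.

T_f = 34.3 °C

Heat to bring ice to 0 °C and melt it: q₁ = 14.3×2.13×11.9 + 14.3×337.0 = 5181.6 J
Heat the water can supply cooling to 0 °C: 562.2×4.2×37.4 = 88310.4 J > q₁, so all ice melts.
Energy balance: 562.2×4.2×(37.4 − T) = 5181.6 + 14.3×4.2×(T − 0)
2361.24(37.4 − T) = 5181.6 + 60.06 T
88310.4 − 5181.6 = 2421.30 T
T = 83128.8 / 2421.30 = 34.33 °C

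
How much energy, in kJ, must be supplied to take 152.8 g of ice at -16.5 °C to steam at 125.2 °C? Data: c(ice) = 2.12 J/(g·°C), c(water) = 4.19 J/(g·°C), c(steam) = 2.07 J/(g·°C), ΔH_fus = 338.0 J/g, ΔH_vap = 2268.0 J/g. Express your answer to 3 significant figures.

q1 (heat ice -16.5→0.0 °C): 152.8 × 2.12 × 16.5 = 5345 J
q2 (melt at 0 °C): 152.8 × 338.0 = 51646 J
q3 (heat water 0.0→100.0 °C): 152.8 × 4.19 × 100.0 = 64023 J
q4 (vaporize at 100 °C): 152.8 × 2268.0 = 346550 J
q5 (heat steam 100.0→125.2 °C): 152.8 × 2.07 × 25.2 = 7971 J
Total: 5345 + 51646 + 64023 + 346550 + 7971 = 475535 J = 476 kJ

q = 476 kJ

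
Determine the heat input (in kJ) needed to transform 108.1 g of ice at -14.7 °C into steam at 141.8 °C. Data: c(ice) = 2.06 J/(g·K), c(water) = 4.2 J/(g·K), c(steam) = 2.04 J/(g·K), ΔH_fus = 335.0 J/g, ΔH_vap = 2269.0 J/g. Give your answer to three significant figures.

q = 339 kJ

q1 (heat ice -14.7→0.0 °C): 108.1 × 2.06 × 14.7 = 3273 J
q2 (melt at 0 °C): 108.1 × 335.0 = 36214 J
q3 (heat water 0.0→100.0 °C): 108.1 × 4.2 × 100.0 = 45402 J
q4 (vaporize at 100 °C): 108.1 × 2269.0 = 245279 J
q5 (heat steam 100.0→141.8 °C): 108.1 × 2.04 × 41.8 = 9218 J
Total: 3273 + 36214 + 45402 + 245279 + 9218 = 339386 J = 339 kJ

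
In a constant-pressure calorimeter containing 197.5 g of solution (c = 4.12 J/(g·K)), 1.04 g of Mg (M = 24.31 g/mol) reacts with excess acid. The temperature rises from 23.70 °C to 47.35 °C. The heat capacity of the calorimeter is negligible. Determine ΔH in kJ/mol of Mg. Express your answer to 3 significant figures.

|ΔT| = |47.35 − 23.70| = 23.65 °C
|q_surr| = (197.5 × 4.12) × 23.65 = 813.7 × 23.65 = 19240 J
n(Mg) = 1.04 / 24.31 = 0.04278 mol
Temperature rose, so q_rxn = −|q_surr| = -19.24 kJ
ΔH = q_rxn / n = -449.7 kJ/mol

ΔH = -450 kJ/mol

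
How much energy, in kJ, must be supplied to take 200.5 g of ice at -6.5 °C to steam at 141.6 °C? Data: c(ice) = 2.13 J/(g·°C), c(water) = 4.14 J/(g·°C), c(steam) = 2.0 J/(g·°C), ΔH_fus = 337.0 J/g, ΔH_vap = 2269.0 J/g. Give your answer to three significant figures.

q1 (heat ice -6.5→0.0 °C): 200.5 × 2.13 × 6.5 = 2776 J
q2 (melt at 0 °C): 200.5 × 337.0 = 67569 J
q3 (heat water 0.0→100.0 °C): 200.5 × 4.14 × 100.0 = 83007 J
q4 (vaporize at 100 °C): 200.5 × 2269.0 = 454935 J
q5 (heat steam 100.0→141.6 °C): 200.5 × 2.0 × 41.6 = 16682 J
Total: 2776 + 67569 + 83007 + 454935 + 16682 = 624969 J = 625 kJ

q = 625 kJ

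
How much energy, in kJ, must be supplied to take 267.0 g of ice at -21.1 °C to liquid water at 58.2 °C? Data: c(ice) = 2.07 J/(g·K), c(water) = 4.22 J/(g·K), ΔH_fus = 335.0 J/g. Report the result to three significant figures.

q1 (heat ice -21.1→0.0 °C): 267.0 × 2.07 × 21.1 = 11662 J
q2 (melt at 0 °C): 267.0 × 335.0 = 89445 J
q3 (heat water 0.0→58.2 °C): 267.0 × 4.22 × 58.2 = 65576 J
Total: 11662 + 89445 + 65576 = 166683 J = 167 kJ

q = 167 kJ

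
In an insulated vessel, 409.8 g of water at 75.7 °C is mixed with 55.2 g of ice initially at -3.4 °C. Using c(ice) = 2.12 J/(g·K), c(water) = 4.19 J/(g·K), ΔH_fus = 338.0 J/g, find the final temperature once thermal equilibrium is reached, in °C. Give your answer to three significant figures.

T_f = 56.9 °C

Heat to bring ice to 0 °C and melt it: q₁ = 55.2×2.12×3.4 + 55.2×338.0 = 19055 J
Heat the water can supply cooling to 0 °C: 409.8×4.19×75.7 = 129982 J > q₁, so all ice melts.
Energy balance: 409.8×4.19×(75.7 − T) = 19055 + 55.2×4.19×(T − 0)
1717.062(75.7 − T) = 19055 + 231.288 T
129982 − 19055 = 1948.350 T
T = 110927 / 1948.350 = 56.93 °C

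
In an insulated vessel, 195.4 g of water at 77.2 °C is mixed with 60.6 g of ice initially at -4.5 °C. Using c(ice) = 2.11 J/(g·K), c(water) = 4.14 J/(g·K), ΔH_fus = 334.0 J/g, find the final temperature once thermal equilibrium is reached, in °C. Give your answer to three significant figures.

T_f = 39.3 °C

Heat to bring ice to 0 °C and melt it: q₁ = 60.6×2.11×4.5 + 60.6×334.0 = 20816 J
Heat the water can supply cooling to 0 °C: 195.4×4.14×77.2 = 62451.4 J > q₁, so all ice melts.
Energy balance: 195.4×4.14×(77.2 − T) = 20816 + 60.6×4.14×(T − 0)
808.956(77.2 − T) = 20816 + 250.884 T
62451.4 − 20816 = 1059.840 T
T = 41635.4 / 1059.840 = 39.28 °C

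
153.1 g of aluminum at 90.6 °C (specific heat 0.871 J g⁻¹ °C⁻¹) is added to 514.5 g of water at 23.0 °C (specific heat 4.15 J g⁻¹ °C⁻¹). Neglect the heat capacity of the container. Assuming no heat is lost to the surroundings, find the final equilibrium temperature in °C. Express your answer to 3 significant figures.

Heat lost by aluminum = heat gained by water.
(153.1)(0.871)(90.6 − T) = (514.5)(4.15)(T − 23.0)
133.3501 (90.6 − T) = 2135.175 (T − 23.0)
12082 − 133.3501 T = 2135.175 T − 49109
61191 = 2268.5251 T
T = 26.97 °C

T_f = 27.0 °C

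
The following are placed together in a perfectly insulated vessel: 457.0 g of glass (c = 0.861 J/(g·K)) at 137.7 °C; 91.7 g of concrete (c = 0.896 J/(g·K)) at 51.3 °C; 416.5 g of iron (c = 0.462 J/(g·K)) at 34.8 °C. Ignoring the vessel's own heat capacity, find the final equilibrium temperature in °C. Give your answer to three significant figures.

Σ mᵢcᵢ(T − Tᵢ) = 0  ⇒  T = Σ mᵢcᵢTᵢ / Σ mᵢcᵢ
Σ mᵢcᵢ = 457.0×0.861 + 91.7×0.896 + 416.5×0.462 = 668.0632
Σ mᵢcᵢTᵢ = 393.477×137.7 + 82.1632×51.3 + 192.423×34.8 = 65093
T = 65093 / 668.0632 = 97.44 °C

T_f = 97.4 °C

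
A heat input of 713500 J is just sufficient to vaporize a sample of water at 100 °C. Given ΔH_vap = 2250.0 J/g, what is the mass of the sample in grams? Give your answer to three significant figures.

m = 317 g

m = q / ΔH_vap = 713500 J / 2250.0 J/g = 317 g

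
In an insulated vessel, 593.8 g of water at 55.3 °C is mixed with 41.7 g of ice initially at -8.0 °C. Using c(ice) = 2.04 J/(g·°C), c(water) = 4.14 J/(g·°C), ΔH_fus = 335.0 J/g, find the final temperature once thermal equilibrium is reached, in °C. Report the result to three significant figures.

T_f = 46.1 °C

Heat to bring ice to 0 °C and melt it: q₁ = 41.7×2.04×8.0 + 41.7×335.0 = 14650 J
Heat the water can supply cooling to 0 °C: 593.8×4.14×55.3 = 135946 J > q₁, so all ice melts.
Energy balance: 593.8×4.14×(55.3 − T) = 14650 + 41.7×4.14×(T − 0)
2458.332(55.3 − T) = 14650 + 172.638 T
135946 − 14650 = 2630.970 T
T = 121296 / 2630.970 = 46.10 °C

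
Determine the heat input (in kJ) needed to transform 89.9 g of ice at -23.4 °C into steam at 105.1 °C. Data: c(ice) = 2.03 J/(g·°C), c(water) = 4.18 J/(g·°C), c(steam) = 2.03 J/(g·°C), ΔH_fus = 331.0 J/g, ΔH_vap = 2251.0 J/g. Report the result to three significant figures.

q1 (heat ice -23.4→0.0 °C): 89.9 × 2.03 × 23.4 = 4270 J
q2 (melt at 0 °C): 89.9 × 331.0 = 29757 J
q3 (heat water 0.0→100.0 °C): 89.9 × 4.18 × 100.0 = 37578 J
q4 (vaporize at 100 °C): 89.9 × 2251.0 = 202365 J
q5 (heat steam 100.0→105.1 °C): 89.9 × 2.03 × 5.1 = 931 J
Total: 4270 + 29757 + 37578 + 202365 + 931 = 274901 J = 275 kJ

q = 275 kJ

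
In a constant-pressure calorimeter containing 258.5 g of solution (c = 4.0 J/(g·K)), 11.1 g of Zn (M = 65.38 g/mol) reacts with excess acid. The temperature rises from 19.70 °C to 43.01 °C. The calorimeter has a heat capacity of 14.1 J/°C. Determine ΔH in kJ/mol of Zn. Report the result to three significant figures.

ΔH = -144 kJ/mol

|ΔT| = |43.01 − 19.70| = 23.31 °C
|q_surr| = (258.5 × 4.0 + 14.1) × 23.31 = 1048.1 × 23.31 = 24430 J
n(Zn) = 11.1 / 65.38 = 0.1698 mol
Temperature rose, so q_rxn = −|q_surr| = -24.43 kJ
ΔH = q_rxn / n = -143.9 kJ/mol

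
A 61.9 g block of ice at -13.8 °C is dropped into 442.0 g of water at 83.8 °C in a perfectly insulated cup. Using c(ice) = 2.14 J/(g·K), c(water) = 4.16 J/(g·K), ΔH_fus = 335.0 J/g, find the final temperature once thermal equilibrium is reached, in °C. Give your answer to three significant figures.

Heat to bring ice to 0 °C and melt it: q₁ = 61.9×2.14×13.8 + 61.9×335.0 = 22565 J
Heat the water can supply cooling to 0 °C: 442.0×4.16×83.8 = 154085 J > q₁, so all ice melts.
Energy balance: 442.0×4.16×(83.8 − T) = 22565 + 61.9×4.16×(T − 0)
1838.72(83.8 − T) = 22565 + 257.504 T
154085 − 22565 = 2096.224 T
T = 131520 / 2096.224 = 62.74 °C

T_f = 62.7 °C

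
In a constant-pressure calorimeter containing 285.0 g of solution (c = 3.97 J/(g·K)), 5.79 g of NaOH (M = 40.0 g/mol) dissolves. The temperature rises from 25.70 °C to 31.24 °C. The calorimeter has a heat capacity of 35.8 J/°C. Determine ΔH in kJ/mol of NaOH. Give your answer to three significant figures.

|ΔT| = |31.24 − 25.70| = 5.54 °C
|q_surr| = (285.0 × 3.97 + 35.8) × 5.54 = 1167.25 × 5.54 = 6467 J
n(NaOH) = 5.79 / 40.0 = 0.1448 mol
Temperature rose, so q_rxn = −|q_surr| = -6.467 kJ
ΔH = q_rxn / n = -44.66 kJ/mol

ΔH = -44.7 kJ/mol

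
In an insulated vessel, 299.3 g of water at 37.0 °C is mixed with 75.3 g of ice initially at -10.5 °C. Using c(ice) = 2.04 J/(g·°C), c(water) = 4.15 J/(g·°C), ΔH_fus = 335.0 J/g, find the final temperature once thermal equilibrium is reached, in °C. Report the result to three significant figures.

T_f = 12.3 °C

Heat to bring ice to 0 °C and melt it: q₁ = 75.3×2.04×10.5 + 75.3×335.0 = 26838 J
Heat the water can supply cooling to 0 °C: 299.3×4.15×37.0 = 45957.5 J > q₁, so all ice melts.
Energy balance: 299.3×4.15×(37.0 − T) = 26838 + 75.3×4.15×(T − 0)
1242.095(37.0 − T) = 26838 + 312.495 T
45957.5 − 26838 = 1554.590 T
T = 19119.5 / 1554.590 = 12.30 °C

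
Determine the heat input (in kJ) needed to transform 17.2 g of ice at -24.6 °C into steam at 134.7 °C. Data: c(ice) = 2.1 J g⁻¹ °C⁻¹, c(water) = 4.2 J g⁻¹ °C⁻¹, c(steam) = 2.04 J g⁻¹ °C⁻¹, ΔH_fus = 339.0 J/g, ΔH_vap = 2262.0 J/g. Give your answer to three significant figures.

q = 54.1 kJ

q1 (heat ice -24.6→0.0 °C): 17.2 × 2.1 × 24.6 = 889 J
q2 (melt at 0 °C): 17.2 × 339.0 = 5831 J
q3 (heat water 0.0→100.0 °C): 17.2 × 4.2 × 100.0 = 7224 J
q4 (vaporize at 100 °C): 17.2 × 2262.0 = 38906 J
q5 (heat steam 100.0→134.7 °C): 17.2 × 2.04 × 34.7 = 1218 J
Total: 889 + 5831 + 7224 + 38906 + 1218 = 54068 J = 54.1 kJ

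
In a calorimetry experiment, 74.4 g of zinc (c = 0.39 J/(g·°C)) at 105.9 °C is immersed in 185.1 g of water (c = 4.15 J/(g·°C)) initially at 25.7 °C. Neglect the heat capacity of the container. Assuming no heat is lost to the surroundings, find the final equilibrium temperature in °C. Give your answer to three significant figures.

Heat lost by zinc = heat gained by water.
(74.4)(0.39)(105.9 − T) = (185.1)(4.15)(T − 25.7)
29.016 (105.9 − T) = 768.165 (T − 25.7)
3072.8 − 29.016 T = 768.165 T − 19742
22814.8 = 797.181 T
T = 28.62 °C

T_f = 28.6 °C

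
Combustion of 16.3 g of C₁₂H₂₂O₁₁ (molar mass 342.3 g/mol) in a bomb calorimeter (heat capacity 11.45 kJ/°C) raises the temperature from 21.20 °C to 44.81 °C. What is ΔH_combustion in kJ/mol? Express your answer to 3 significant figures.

ΔH = -5680 kJ/mol

ΔT = 44.81 − 21.20 = 23.61 °C
q_cal = C_cal × ΔT = 11.45 × 23.61 = 270.3345 kJ
n = 16.3 / 342.3 = 0.04762 mol
q_rxn = −q_cal = -270.3345 kJ
ΔH = -270.3345 / 0.04762 = -5677 kJ/mol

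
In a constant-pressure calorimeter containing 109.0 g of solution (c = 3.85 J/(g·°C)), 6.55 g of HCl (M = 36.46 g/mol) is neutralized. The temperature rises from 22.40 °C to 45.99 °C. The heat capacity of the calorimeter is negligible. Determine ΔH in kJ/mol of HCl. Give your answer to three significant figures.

|ΔT| = |45.99 − 22.40| = 23.59 °C
|q_surr| = (109.0 × 3.85) × 23.59 = 419.65 × 23.59 = 9900 J
n(HCl) = 6.55 / 36.46 = 0.1796 mol
Temperature rose, so q_rxn = −|q_surr| = -9.900 kJ
ΔH = q_rxn / n = -55.12 kJ/mol

ΔH = -55.1 kJ/mol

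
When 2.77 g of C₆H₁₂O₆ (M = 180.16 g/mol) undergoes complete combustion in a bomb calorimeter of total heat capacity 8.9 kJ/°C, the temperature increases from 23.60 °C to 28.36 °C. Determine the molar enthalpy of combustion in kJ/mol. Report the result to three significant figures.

ΔT = 28.36 − 23.60 = 4.76 °C
q_cal = C_cal × ΔT = 8.9 × 4.76 = 42.364 kJ
n = 2.77 / 180.16 = 0.015375 mol
q_rxn = −q_cal = -42.364 kJ
ΔH = -42.364 / 0.015375 = -2755 kJ/mol

ΔH = -2760 kJ/mol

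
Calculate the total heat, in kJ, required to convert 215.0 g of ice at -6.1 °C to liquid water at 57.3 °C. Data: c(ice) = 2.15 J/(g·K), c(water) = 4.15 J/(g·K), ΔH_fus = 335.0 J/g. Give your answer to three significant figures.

q = 126 kJ

q1 (heat ice -6.1→0.0 °C): 215.0 × 2.15 × 6.1 = 2820 J
q2 (melt at 0 °C): 215.0 × 335.0 = 72025 J
q3 (heat water 0.0→57.3 °C): 215.0 × 4.15 × 57.3 = 51126 J
Total: 2820 + 72025 + 51126 = 125971 J = 126 kJ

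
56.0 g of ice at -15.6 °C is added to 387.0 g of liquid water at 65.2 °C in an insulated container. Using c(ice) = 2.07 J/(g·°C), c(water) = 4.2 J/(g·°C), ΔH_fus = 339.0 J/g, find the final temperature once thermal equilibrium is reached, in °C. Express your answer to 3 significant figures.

Heat to bring ice to 0 °C and melt it: q₁ = 56.0×2.07×15.6 + 56.0×339.0 = 20792 J
Heat the water can supply cooling to 0 °C: 387.0×4.2×65.2 = 105976 J > q₁, so all ice melts.
Energy balance: 387.0×4.2×(65.2 − T) = 20792 + 56.0×4.2×(T − 0)
1625.4(65.2 − T) = 20792 + 235.2 T
105976 − 20792 = 1860.6 T
T = 85184 / 1860.6 = 45.78 °C

T_f = 45.8 °C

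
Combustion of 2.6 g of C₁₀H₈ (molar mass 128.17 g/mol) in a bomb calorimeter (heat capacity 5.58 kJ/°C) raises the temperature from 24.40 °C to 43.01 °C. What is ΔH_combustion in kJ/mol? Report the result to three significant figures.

ΔT = 43.01 − 24.40 = 18.61 °C
q_cal = C_cal × ΔT = 5.58 × 18.61 = 103.8438 kJ
n = 2.6 / 128.17 = 0.02029 mol
q_rxn = −q_cal = -103.8438 kJ
ΔH = -103.8438 / 0.02029 = -5118 kJ/mol

ΔH = -5120 kJ/mol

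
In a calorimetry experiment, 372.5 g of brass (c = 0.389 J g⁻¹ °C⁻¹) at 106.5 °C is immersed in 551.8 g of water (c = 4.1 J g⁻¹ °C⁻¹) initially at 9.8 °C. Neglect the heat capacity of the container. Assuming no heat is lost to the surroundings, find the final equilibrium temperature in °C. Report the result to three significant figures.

Heat lost by brass = heat gained by water.
(372.5)(0.389)(106.5 − T) = (551.8)(4.1)(T − 9.8)
144.9025 (106.5 − T) = 2262.38 (T − 9.8)
15432 − 144.9025 T = 2262.38 T − 22171
37603 = 2407.2825 T
T = 15.62 °C

T_f = 15.6 °C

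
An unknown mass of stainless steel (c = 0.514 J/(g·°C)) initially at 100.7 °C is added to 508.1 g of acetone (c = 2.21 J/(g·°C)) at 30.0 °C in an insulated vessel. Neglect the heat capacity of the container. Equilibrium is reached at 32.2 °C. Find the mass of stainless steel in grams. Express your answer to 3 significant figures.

m = 70.2 g

q_gained = (508.1 × 2.21) × (32.2 − 30.0) = 2470 J
q_lost = m × 0.514 × (100.7 − 32.2) = 35.209 m
m = 2470 / 35.209 = 70.2 g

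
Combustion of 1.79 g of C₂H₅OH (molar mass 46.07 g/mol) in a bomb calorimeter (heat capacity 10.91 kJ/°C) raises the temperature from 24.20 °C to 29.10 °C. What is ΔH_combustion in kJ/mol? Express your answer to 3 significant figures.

ΔT = 29.10 − 24.20 = 4.90 °C
q_cal = C_cal × ΔT = 10.91 × 4.90 = 53.459 kJ
n = 1.79 / 46.07 = 0.03885 mol
q_rxn = −q_cal = -53.459 kJ
ΔH = -53.459 / 0.03885 = -1376 kJ/mol

ΔH = -1380 kJ/mol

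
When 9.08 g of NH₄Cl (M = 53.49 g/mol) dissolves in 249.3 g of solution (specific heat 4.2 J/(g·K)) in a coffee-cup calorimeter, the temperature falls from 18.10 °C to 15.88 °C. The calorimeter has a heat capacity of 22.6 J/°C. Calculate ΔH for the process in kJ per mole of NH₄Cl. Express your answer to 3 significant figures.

|ΔT| = |15.88 − 18.10| = 2.22 °C
|q_surr| = (249.3 × 4.2 + 22.6) × 2.22 = 1069.66 × 2.22 = 2375 J
n(NH₄Cl) = 9.08 / 53.49 = 0.1698 mol
Temperature fell, so q_rxn = +|q_surr| = 2.375 kJ
ΔH = q_rxn / n = 13.99 kJ/mol

ΔH = 14.0 kJ/mol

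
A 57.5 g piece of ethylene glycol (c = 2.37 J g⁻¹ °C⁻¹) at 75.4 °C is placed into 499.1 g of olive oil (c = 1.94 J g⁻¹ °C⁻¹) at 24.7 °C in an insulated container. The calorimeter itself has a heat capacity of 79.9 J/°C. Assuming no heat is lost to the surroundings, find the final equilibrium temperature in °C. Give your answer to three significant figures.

Heat lost by ethylene glycol = heat gained by olive oil + calorimeter.
(57.5)(2.37)(75.4 − T) = [(499.1)(1.94) + 79.9](T − 24.7)
136.275 (75.4 − T) = 1048.154 (T − 24.7)
10275 − 136.275 T = 1048.154 T − 25889
36164 = 1184.429 T
T = 30.53 °C

T_f = 30.5 °C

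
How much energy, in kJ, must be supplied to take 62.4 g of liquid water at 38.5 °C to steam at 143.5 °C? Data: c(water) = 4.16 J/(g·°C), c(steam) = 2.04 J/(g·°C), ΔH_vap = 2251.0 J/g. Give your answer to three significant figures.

q1 (heat water 38.5→100.0 °C): 62.4 × 4.16 × 61.5 = 15964 J
q2 (vaporize at 100 °C): 62.4 × 2251.0 = 140462 J
q3 (heat steam 100.0→143.5 °C): 62.4 × 2.04 × 43.5 = 5537 J
Total: 15964 + 140462 + 5537 = 161963 J = 162 kJ

q = 162 kJ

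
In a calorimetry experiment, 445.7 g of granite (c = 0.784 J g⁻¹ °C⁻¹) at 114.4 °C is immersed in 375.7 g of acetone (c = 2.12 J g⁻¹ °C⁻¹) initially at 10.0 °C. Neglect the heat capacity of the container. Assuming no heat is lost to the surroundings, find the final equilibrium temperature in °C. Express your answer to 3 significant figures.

T_f = 41.8 °C

Heat lost by granite = heat gained by acetone.
(445.7)(0.784)(114.4 − T) = (375.7)(2.12)(T − 10.0)
349.4288 (114.4 − T) = 796.484 (T − 10.0)
39975 − 349.4288 T = 796.484 T − 7964.8
47939.8 = 1145.9128 T
T = 41.84 °C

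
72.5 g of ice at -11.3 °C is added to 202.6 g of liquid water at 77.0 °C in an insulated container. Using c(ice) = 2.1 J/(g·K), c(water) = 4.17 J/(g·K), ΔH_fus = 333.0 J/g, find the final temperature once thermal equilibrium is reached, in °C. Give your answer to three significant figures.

T_f = 34.2 °C

Heat to bring ice to 0 °C and melt it: q₁ = 72.5×2.1×11.3 + 72.5×333.0 = 25863 J
Heat the water can supply cooling to 0 °C: 202.6×4.17×77.0 = 65052.8 J > q₁, so all ice melts.
Energy balance: 202.6×4.17×(77.0 − T) = 25863 + 72.5×4.17×(T − 0)
844.842(77.0 − T) = 25863 + 302.325 T
65052.8 − 25863 = 1147.167 T
T = 39189.8 / 1147.167 = 34.16 °C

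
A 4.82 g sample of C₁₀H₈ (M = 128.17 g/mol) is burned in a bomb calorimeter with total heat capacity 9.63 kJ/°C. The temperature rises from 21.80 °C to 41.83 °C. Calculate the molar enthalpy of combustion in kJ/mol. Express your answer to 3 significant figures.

ΔT = 41.83 − 21.80 = 20.03 °C
q_cal = C_cal × ΔT = 9.63 × 20.03 = 192.8889 kJ
n = 4.82 / 128.17 = 0.03761 mol
q_rxn = −q_cal = -192.8889 kJ
ΔH = -192.8889 / 0.03761 = -5129 kJ/mol

ΔH = -5130 kJ/mol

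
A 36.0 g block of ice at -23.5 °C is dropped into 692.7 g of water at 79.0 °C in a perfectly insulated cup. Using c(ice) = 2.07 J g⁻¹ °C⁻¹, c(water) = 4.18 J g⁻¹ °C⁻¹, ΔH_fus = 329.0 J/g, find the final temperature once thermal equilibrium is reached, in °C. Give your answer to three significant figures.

Heat to bring ice to 0 °C and melt it: q₁ = 36.0×2.07×23.5 + 36.0×329.0 = 13595 J
Heat the water can supply cooling to 0 °C: 692.7×4.18×79.0 = 228743 J > q₁, so all ice melts.
Energy balance: 692.7×4.18×(79.0 − T) = 13595 + 36.0×4.18×(T − 0)
2895.486(79.0 − T) = 13595 + 150.48 T
228743 − 13595 = 3045.966 T
T = 215148 / 3045.966 = 70.63 °C

T_f = 70.6 °C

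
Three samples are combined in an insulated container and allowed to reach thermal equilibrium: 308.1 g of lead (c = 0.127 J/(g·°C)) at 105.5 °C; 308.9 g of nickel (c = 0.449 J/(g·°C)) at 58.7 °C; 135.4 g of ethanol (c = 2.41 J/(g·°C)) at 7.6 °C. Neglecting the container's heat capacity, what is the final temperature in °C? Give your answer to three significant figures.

T_f = 29.3 °C

Σ mᵢcᵢ(T − Tᵢ) = 0  ⇒  T = Σ mᵢcᵢTᵢ / Σ mᵢcᵢ
Σ mᵢcᵢ = 308.1×0.127 + 308.9×0.449 + 135.4×2.41 = 504.1388
Σ mᵢcᵢTᵢ = 39.1287×105.5 + 138.6961×58.7 + 326.314×7.6 = 14750
T = 14750 / 504.1388 = 29.26 °C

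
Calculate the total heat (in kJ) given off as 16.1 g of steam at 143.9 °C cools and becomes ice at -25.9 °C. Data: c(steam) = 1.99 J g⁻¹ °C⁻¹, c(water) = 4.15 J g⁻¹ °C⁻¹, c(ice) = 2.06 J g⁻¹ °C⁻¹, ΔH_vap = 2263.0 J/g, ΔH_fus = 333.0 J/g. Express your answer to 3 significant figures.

q = 50.7 kJ

q1 (cool steam 143.9→100 °C): 16.1 × 1.99 × 43.9 = 1407 J
q2 (condense at 100 °C): 16.1 × 2263.0 = 36434 J
q3 (cool water 100→0 °C): 16.1 × 4.15 × 100.0 = 6682 J
q4 (freeze at 0 °C): 16.1 × 333.0 = 5361 J
q5 (cool ice 0→-25.9 °C): 16.1 × 2.06 × 25.9 = 859 J
Total: 1407 + 36434 + 6682 + 5361 + 859 = 50743 J = 50.7 kJ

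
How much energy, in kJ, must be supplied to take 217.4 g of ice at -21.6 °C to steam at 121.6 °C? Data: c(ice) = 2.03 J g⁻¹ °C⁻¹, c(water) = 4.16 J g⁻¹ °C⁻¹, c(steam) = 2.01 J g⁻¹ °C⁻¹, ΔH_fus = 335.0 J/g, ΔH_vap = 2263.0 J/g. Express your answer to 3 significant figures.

q1 (heat ice -21.6→0.0 °C): 217.4 × 2.03 × 21.6 = 9533 J
q2 (melt at 0 °C): 217.4 × 335.0 = 72829 J
q3 (heat water 0.0→100.0 °C): 217.4 × 4.16 × 100.0 = 90438 J
q4 (vaporize at 100 °C): 217.4 × 2263.0 = 491976 J
q5 (heat steam 100.0→121.6 °C): 217.4 × 2.01 × 21.6 = 9439 J
Total: 9533 + 72829 + 90438 + 491976 + 9439 = 674215 J = 674 kJ

q = 674 kJ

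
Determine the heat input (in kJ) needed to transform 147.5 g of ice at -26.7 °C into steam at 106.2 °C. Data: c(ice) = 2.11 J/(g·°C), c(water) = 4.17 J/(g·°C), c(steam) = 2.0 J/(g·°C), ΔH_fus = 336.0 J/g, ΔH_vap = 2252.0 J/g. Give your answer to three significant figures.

q1 (heat ice -26.7→0.0 °C): 147.5 × 2.11 × 26.7 = 8310 J
q2 (melt at 0 °C): 147.5 × 336.0 = 49560 J
q3 (heat water 0.0→100.0 °C): 147.5 × 4.17 × 100.0 = 61508 J
q4 (vaporize at 100 °C): 147.5 × 2252.0 = 332170 J
q5 (heat steam 100.0→106.2 °C): 147.5 × 2.0 × 6.2 = 1829 J
Total: 8310 + 49560 + 61508 + 332170 + 1829 = 453377 J = 453 kJ

q = 453 kJ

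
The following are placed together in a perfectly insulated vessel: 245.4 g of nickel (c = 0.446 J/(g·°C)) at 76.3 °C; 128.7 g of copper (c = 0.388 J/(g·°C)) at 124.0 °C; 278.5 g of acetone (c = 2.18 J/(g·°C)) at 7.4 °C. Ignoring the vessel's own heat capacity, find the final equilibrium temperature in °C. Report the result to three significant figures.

Σ mᵢcᵢ(T − Tᵢ) = 0  ⇒  T = Σ mᵢcᵢTᵢ / Σ mᵢcᵢ
Σ mᵢcᵢ = 245.4×0.446 + 128.7×0.388 + 278.5×2.18 = 766.5140
Σ mᵢcᵢTᵢ = 109.4484×76.3 + 49.9356×124.0 + 607.13×7.4 = 19036
T = 19036 / 766.5140 = 24.83 °C

T_f = 24.8 °C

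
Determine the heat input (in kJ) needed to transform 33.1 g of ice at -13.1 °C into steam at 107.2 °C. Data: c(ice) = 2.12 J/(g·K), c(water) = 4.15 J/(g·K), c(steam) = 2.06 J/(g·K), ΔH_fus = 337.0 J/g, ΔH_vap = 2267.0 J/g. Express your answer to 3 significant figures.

q1 (heat ice -13.1→0.0 °C): 33.1 × 2.12 × 13.1 = 919 J
q2 (melt at 0 °C): 33.1 × 337.0 = 11155 J
q3 (heat water 0.0→100.0 °C): 33.1 × 4.15 × 100.0 = 13737 J
q4 (vaporize at 100 °C): 33.1 × 2267.0 = 75038 J
q5 (heat steam 100.0→107.2 °C): 33.1 × 2.06 × 7.2 = 491 J
Total: 919 + 11155 + 13737 + 75038 + 491 = 101340 J = 101 kJ

q = 101 kJ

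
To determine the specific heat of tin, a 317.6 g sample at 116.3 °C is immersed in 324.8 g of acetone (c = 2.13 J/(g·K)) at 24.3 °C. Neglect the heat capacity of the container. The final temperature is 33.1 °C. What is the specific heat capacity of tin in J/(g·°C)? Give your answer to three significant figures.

c = 0.230 J/(g·°C)

q_gained = (324.8 × 2.13) × (33.1 − 24.3) = 6088 J
q_lost = 317.6 × c × (116.3 − 33.1) = 26424.32 c
Set equal: c = 6088 / 26424.32 = 0.230 J/(g·°C)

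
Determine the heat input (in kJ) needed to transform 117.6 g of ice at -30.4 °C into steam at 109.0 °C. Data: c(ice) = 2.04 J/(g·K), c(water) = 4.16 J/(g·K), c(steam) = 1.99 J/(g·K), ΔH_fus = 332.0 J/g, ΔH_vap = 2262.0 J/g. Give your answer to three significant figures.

q = 363 kJ

q1 (heat ice -30.4→0.0 °C): 117.6 × 2.04 × 30.4 = 7293 J
q2 (melt at 0 °C): 117.6 × 332.0 = 39043 J
q3 (heat water 0.0→100.0 °C): 117.6 × 4.16 × 100.0 = 48922 J
q4 (vaporize at 100 °C): 117.6 × 2262.0 = 266011 J
q5 (heat steam 100.0→109.0 °C): 117.6 × 1.99 × 9.0 = 2106 J
Total: 7293 + 39043 + 48922 + 266011 + 2106 = 363375 J = 363 kJ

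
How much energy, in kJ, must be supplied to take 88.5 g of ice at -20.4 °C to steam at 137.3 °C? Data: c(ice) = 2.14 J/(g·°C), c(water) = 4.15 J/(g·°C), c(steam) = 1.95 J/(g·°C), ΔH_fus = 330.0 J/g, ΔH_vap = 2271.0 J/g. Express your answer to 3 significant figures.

q = 277 kJ

q1 (heat ice -20.4→0.0 °C): 88.5 × 2.14 × 20.4 = 3864 J
q2 (melt at 0 °C): 88.5 × 330.0 = 29205 J
q3 (heat water 0.0→100.0 °C): 88.5 × 4.15 × 100.0 = 36728 J
q4 (vaporize at 100 °C): 88.5 × 2271.0 = 200984 J
q5 (heat steam 100.0→137.3 °C): 88.5 × 1.95 × 37.3 = 6437 J
Total: 3864 + 29205 + 36728 + 200984 + 6437 = 277218 J = 277 kJ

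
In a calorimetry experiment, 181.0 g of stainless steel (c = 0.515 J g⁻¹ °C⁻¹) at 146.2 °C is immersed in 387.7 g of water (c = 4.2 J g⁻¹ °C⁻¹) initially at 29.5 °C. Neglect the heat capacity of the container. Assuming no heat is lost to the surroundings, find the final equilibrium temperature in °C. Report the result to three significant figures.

Heat lost by stainless steel = heat gained by water.
(181.0)(0.515)(146.2 − T) = (387.7)(4.2)(T − 29.5)
93.215 (146.2 − T) = 1628.34 (T − 29.5)
13628 − 93.215 T = 1628.34 T − 48036
61664 = 1721.555 T
T = 35.82 °C

T_f = 35.8 °C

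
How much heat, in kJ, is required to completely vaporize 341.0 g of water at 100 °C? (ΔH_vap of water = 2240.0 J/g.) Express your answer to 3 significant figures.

q = 764 kJ

q = m × ΔH_vap = 341.0 × 2240.0 = 763800 J = 764 kJ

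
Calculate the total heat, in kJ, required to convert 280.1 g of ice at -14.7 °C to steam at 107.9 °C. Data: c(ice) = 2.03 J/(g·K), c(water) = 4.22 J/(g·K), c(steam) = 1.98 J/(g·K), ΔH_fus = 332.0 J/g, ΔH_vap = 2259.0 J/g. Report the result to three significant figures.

q1 (heat ice -14.7→0.0 °C): 280.1 × 2.03 × 14.7 = 8358 J
q2 (melt at 0 °C): 280.1 × 332.0 = 92993 J
q3 (heat water 0.0→100.0 °C): 280.1 × 4.22 × 100.0 = 118202 J
q4 (vaporize at 100 °C): 280.1 × 2259.0 = 632746 J
q5 (heat steam 100.0→107.9 °C): 280.1 × 1.98 × 7.9 = 4381 J
Total: 8358 + 92993 + 118202 + 632746 + 4381 = 856680 J = 857 kJ

q = 857 kJ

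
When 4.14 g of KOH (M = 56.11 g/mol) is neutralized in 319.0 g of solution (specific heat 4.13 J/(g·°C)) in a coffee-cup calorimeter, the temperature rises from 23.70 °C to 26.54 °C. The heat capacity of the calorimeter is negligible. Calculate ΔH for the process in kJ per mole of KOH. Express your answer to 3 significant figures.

ΔH = -50.7 kJ/mol

|ΔT| = |26.54 − 23.70| = 2.84 °C
|q_surr| = (319.0 × 4.13) × 2.84 = 1317.47 × 2.84 = 3742 J
n(KOH) = 4.14 / 56.11 = 0.07378 mol
Temperature rose, so q_rxn = −|q_surr| = -3.742 kJ
ΔH = q_rxn / n = -50.72 kJ/mol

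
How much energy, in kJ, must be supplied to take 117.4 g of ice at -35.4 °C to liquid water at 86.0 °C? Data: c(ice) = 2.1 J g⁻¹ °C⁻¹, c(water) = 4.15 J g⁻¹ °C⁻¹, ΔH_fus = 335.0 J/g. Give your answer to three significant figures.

q = 90.0 kJ

q1 (heat ice -35.4→0.0 °C): 117.4 × 2.1 × 35.4 = 8728 J
q2 (melt at 0 °C): 117.4 × 335.0 = 39329 J
q3 (heat water 0.0→86.0 °C): 117.4 × 4.15 × 86.0 = 41900 J
Total: 8728 + 39329 + 41900 = 89957 J = 90.0 kJ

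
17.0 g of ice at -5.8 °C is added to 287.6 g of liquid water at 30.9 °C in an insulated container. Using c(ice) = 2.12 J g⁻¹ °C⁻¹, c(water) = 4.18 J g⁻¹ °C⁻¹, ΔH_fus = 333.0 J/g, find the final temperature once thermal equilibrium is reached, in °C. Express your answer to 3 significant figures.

T_f = 24.6 °C

Heat to bring ice to 0 °C and melt it: q₁ = 17.0×2.12×5.8 + 17.0×333.0 = 5870.0 J
Heat the water can supply cooling to 0 °C: 287.6×4.18×30.9 = 37147.0 J > q₁, so all ice melts.
Energy balance: 287.6×4.18×(30.9 − T) = 5870.0 + 17.0×4.18×(T − 0)
1202.168(30.9 − T) = 5870.0 + 71.06 T
37147.0 − 5870.0 = 1273.228 T
T = 31277.0 / 1273.228 = 24.57 °C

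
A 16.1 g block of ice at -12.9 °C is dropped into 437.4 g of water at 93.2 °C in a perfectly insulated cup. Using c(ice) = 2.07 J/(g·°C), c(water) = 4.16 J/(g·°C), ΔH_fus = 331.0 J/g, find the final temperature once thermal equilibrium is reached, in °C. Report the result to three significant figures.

Heat to bring ice to 0 °C and melt it: q₁ = 16.1×2.07×12.9 + 16.1×331.0 = 5759.0 J
Heat the water can supply cooling to 0 °C: 437.4×4.16×93.2 = 169585 J > q₁, so all ice melts.
Energy balance: 437.4×4.16×(93.2 − T) = 5759.0 + 16.1×4.16×(T − 0)
1819.584(93.2 − T) = 5759.0 + 66.976 T
169585 − 5759.0 = 1886.560 T
T = 163826.0 / 1886.560 = 86.84 °C

T_f = 86.8 °C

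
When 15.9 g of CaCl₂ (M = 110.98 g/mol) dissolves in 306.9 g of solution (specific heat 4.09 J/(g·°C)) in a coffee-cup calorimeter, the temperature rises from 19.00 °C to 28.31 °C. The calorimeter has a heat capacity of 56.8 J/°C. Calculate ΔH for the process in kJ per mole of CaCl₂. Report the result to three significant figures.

|ΔT| = |28.31 − 19.00| = 9.31 °C
|q_surr| = (306.9 × 4.09 + 56.8) × 9.31 = 1312.021 × 9.31 = 12215 J
n(CaCl₂) = 15.9 / 110.98 = 0.14327 mol
Temperature rose, so q_rxn = −|q_surr| = -12.215 kJ
ΔH = q_rxn / n = -85.26 kJ/mol

ΔH = -85.3 kJ/mol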